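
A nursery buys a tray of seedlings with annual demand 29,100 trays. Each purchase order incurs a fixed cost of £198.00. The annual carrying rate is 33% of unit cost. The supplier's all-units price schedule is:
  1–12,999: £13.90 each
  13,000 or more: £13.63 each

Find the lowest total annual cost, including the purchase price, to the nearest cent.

Holding cost per unit per year at price C is H = 0.33·C.
Evaluate total cost at each tier's feasible EOQ or, if the EOQ is below the tier, at the tier's minimum quantity.
EOQ at £13.90 = 1585.0 (feasible in tier 1): TC = 29,100×£13.90 + (29,100/1585.0)×198 + (1585.0/2)×0.33×£13.90 = £411,760.40.
EOQ at £13.63 = 1600.6 < 13000, so use break Q=13000: TC = 29,100×£13.63 + (29,100/13000.0)×198 + (13000.0/2)×0.33×£13.63 = £426,312.57.
Lowest total cost among the candidates is at Q = 1585.0.

TC* ≈ £411,760.40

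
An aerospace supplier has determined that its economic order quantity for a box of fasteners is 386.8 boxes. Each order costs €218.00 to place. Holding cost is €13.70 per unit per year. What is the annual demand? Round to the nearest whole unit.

D ≈ 4,701 boxes per year

The basic EOQ model gives Q* = √(2DS/H); rearrange for the unknown.
From Q* = √(2DS/H): D = Q*²H / (2S) = 386.8² × 13.7 / (2 × 218) = 4701.181.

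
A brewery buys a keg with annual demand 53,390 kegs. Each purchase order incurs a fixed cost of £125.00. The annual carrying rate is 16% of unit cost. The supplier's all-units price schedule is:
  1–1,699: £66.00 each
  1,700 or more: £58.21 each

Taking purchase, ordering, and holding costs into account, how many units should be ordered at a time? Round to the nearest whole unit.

Q* ≈ 1,700 kegs

Holding cost per unit per year at price C is H = 0.16·C.
For each price level, check whether its EOQ is feasible; otherwise the best quantity at that price is the breakpoint.
EOQ at £66.00 = 1124.3 (feasible in tier 1): TC = 53,390×£66.00 + (53,390/1124.3)×125 + (1124.3/2)×0.16×£66.00 = £3,535,612.22.
EOQ at £58.21 = 1197.1 < 1700, so use break Q=1700: TC = 53,390×£58.21 + (53,390/1700.0)×125 + (1700.0/2)×0.16×£58.21 = £3,119,674.20.
Lowest total cost is £3,119,674.20 at Q = 1700.0.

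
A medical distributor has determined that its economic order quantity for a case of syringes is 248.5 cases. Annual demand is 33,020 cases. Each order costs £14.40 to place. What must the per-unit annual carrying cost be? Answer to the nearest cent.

H ≈ £15.40

Invert the EOQ relation Q*² = 2DS/H.
From Q* = √(2DS/H): H = 2DS / Q*² = 2 × 33,020 × 14.4 / 248.5² = 15.3999.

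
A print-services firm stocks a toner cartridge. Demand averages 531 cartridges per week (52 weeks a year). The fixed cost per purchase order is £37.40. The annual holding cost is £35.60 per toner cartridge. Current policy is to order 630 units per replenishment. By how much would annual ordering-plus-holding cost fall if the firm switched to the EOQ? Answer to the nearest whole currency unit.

Annual demand D = 531 × 52 = 27,612.
EOQ = √(2DS/H) = √(2 × 27,612 × 37.4 / 35.6) ≈ 240.87.
Cost at Q* = (D/Q*)S + (Q*/2)H = √(2DSH) ≈ £8,574.81.
Cost at Q = 630: (27,612/630)×37.4 + (630/2)×35.6 = £1,639.19 + £11,214.00 = £12,853.19.
Excess = £12,853.19 − £8,574.81 = £4,278.37.

Extra cost ≈ £4,278 per year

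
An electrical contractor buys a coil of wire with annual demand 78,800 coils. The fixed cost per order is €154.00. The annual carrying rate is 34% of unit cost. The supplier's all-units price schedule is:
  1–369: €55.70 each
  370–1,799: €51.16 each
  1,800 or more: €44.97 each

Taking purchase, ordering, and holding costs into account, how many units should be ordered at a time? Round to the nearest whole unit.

Holding cost per unit per year at price C is H = 0.34·C.
For each price level, check whether its EOQ is feasible; otherwise the best quantity at that price is the breakpoint.
Tier 1 (€55.70): EOQ = 1132.1 exceeds tier's upper bound 369, so this tier is dominated.
EOQ at €51.16 = 1181.2 (feasible in tier 2): TC = 78,800×€51.16 + (78,800/1181.2)×154 + (1181.2/2)×0.34×€51.16 = €4,051,954.75.
EOQ at €44.97 = 1259.9 < 1800, so use break Q=1800: TC = 78,800×€44.97 + (78,800/1800.0)×154 + (1800.0/2)×0.34×€44.97 = €3,564,138.60.
Lowest total cost is €3,564,138.60 at Q = 1800.0.

Q* ≈ 1,800 coils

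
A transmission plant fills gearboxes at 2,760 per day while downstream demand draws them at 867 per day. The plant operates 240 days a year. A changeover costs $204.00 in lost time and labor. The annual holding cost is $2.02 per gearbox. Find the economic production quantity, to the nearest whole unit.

Annual demand D = 867 × 240 = 208,080.
Production build-up factor (1 − d/p) = 1 − 867/2,760 = 0.6859.
Q* = √(2DS / (H(1 − d/p))) = √(2 × 208,080 × 204 / (2.02 × 0.6859)).
= √(84,896,640 / 1.3855) ≈ 7827.964.

Q* ≈ 7,828 gearboxes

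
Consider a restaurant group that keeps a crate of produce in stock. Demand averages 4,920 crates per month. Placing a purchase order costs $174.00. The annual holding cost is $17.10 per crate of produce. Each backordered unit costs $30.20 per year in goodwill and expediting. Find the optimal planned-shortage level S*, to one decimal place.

S* ≈ 495.9 crates

Annual demand D = 4,920 × 12 = 59,040.
With planned backorders, Q* = √(2DS/H) · √((H+B)/B).
√(2DS/H) = √(2 × 59,040 × 174 / 17.1) = 1096.137.
√((H+B)/B) = √((17.1+30.2)/30.2) = 1.2515.
Q* ≈ 1371.803.
S* = Q* · H/(H+B) = 1371.803 × 17.1/47.3 ≈ 495.937.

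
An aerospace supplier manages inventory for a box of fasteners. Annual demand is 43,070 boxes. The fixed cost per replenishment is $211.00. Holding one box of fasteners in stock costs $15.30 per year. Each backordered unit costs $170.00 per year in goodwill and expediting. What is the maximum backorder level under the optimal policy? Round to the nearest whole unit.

With planned backorders, Q* = √(2DS/H) · √((H+B)/B).
√(2DS/H) = √(2 × 43,070 × 211 / 15.3) = 1089.928.
√((H+B)/B) = √((15.3+170)/170) = 1.0440.
Q* ≈ 1137.919.
S* = Q* · H/(H+B) = 1137.919 × 15.3/185.3 ≈ 93.957.

S* ≈ 94 boxes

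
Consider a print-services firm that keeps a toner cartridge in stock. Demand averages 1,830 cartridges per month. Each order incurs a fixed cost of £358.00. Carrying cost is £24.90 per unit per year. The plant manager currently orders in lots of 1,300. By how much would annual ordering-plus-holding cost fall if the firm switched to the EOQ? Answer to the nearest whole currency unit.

Extra cost ≈ £2,446 per year

Annual demand D = 1,830 × 12 = 21,960.
EOQ = √(2DS/H) = √(2 × 21,960 × 358 / 24.9) ≈ 794.64.
Cost at Q* = (D/Q*)S + (Q*/2)H = √(2DSH) ≈ £19,786.65.
Cost at Q = 1,300: (21,960/1,300)×358 + (1,300/2)×24.9 = £6,047.45 + £16,185.00 = £22,232.45.
Excess = £22,232.45 − £19,786.65 = £2,445.79.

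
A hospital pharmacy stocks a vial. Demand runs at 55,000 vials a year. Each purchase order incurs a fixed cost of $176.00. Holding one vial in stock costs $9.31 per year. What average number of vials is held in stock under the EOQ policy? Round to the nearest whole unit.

EOQ = √(2DS/H) = √(2 × 55,000 × 176 / 9.31) ≈ 1442.04.
Average inventory = Q*/2 ≈ 1442.04 / 2 = 721.021.

Average inventory ≈ 721 vials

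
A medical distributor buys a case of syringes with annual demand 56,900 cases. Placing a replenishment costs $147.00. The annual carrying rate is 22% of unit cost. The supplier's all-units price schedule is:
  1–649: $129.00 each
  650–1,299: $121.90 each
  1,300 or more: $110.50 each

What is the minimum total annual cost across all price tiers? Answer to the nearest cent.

Holding cost per unit per year at price C is H = 0.22·C.
For each price level, check whether its EOQ is feasible; otherwise the best quantity at that price is the breakpoint.
Tier 1 ($129.00): EOQ = 767.8 exceeds tier's upper bound 649, so this tier is dominated.
EOQ at $121.90 = 789.8 (feasible in tier 2): TC = 56,900×$121.90 + (56,900/789.8)×147 + (789.8/2)×0.22×$121.90 = $6,957,290.83.
EOQ at $110.50 = 829.5 < 1300, so use break Q=1300: TC = 56,900×$110.50 + (56,900/1300.0)×147 + (1300.0/2)×0.22×$110.50 = $6,309,685.58.
Lowest total cost among the candidates is at Q = 1300.0.

TC* ≈ $6,309,685.58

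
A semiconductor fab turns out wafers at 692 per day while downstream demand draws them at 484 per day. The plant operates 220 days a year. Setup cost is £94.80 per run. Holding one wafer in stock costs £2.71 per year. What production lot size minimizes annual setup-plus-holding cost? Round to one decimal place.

Annual demand D = 484 × 220 = 106,480.
Production build-up factor (1 − d/p) = 1 − 484/692 = 0.3006.
Q* = √(2DS / (H(1 − d/p))) = √(2 × 106,480 × 94.8 / (2.71 × 0.3006)).
= √(20,188,608 / 0.8146) ≈ 4978.402.

Q* ≈ 4,978.4 wafers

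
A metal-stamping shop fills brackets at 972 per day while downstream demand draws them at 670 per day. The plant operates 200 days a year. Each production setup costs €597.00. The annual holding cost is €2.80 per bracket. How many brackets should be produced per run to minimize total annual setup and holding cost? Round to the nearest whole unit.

Annual demand D = 670 × 200 = 134,000.
Production build-up factor (1 − d/p) = 1 − 670/972 = 0.3107.
Q* = √(2DS / (H(1 − d/p))) = √(2 × 134,000 × 597 / (2.8 × 0.3107)).
= √(159,996,000 / 0.87) ≈ 13561.421.

Q* ≈ 13,561 brackets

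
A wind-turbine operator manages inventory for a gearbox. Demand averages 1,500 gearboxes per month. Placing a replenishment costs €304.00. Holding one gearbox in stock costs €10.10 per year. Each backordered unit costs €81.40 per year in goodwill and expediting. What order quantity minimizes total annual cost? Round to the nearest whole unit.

Annual demand D = 1,500 × 12 = 18,000.
With planned backorders, Q* = √(2DS/H) · √((H+B)/B).
√(2DS/H) = √(2 × 18,000 × 304 / 10.1) = 1040.944.
√((H+B)/B) = √((10.1+81.4)/81.4) = 1.0602.
Q* ≈ 1103.636.

Q* ≈ 1,104 gearboxes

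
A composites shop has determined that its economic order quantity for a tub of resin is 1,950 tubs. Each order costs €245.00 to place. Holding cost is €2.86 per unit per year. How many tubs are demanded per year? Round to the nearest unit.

Invert the EOQ relation Q*² = 2DS/H.
From Q* = √(2DS/H): D = Q*²H / (2S) = 1,950² × 2.86 / (2 × 245) = 22194.184.

D ≈ 22,194 tubs per year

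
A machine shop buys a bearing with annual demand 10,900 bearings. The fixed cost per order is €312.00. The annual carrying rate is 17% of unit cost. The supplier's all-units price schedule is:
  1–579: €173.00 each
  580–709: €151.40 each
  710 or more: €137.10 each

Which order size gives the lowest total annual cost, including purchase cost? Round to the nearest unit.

Holding cost per unit per year at price C is H = 0.17·C.
For each price level, check whether its EOQ is feasible; otherwise the best quantity at that price is the breakpoint.
EOQ at €173.00 = 480.9 (feasible in tier 1): TC = 10,900×€173.00 + (10,900/480.9)×312 + (480.9/2)×0.17×€173.00 = €1,899,843.37.
EOQ at €151.40 = 514.1 < 580, so use break Q=580: TC = 10,900×€151.40 + (10,900/580.0)×312 + (580.0/2)×0.17×€151.40 = €1,663,587.47.
EOQ at €137.10 = 540.2 < 710, so use break Q=710: TC = 10,900×€137.10 + (10,900/710.0)×312 + (710.0/2)×0.17×€137.10 = €1,507,453.84.
Lowest total cost is €1,507,453.84 at Q = 710.0.

Q* ≈ 710 bearings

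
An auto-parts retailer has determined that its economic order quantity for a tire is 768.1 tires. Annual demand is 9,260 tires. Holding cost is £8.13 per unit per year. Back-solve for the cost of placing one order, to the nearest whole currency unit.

The basic EOQ model gives Q* = √(2DS/H); rearrange for the unknown.
From Q* = √(2DS/H): S = Q*²H / (2D) = 768.1² × 8.13 / (2 × 9,260) = 258.9913.

S ≈ £259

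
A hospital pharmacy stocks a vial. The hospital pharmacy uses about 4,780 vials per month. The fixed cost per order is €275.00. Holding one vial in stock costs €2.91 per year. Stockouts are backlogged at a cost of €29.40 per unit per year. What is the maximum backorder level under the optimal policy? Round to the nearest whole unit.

S* ≈ 311 vials

Annual demand D = 4,780 × 12 = 57,360.
With planned backorders, Q* = √(2DS/H) · √((H+B)/B).
√(2DS/H) = √(2 × 57,360 × 275 / 2.91) = 3292.603.
√((H+B)/B) = √((2.91+29.4)/29.4) = 1.0483.
Q* ≈ 3451.709.
S* = Q* · H/(H+B) = 3451.709 × 2.91/32.31 ≈ 310.878.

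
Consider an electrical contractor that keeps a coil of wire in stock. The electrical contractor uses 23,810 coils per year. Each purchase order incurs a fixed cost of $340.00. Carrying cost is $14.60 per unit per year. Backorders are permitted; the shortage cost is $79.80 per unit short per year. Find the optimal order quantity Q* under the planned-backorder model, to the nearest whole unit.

Q* ≈ 1,145 coils

With planned backorders, Q* = √(2DS/H) · √((H+B)/B).
√(2DS/H) = √(2 × 23,810 × 340 / 14.6) = 1053.071.
√((H+B)/B) = √((14.6+79.8)/79.8) = 1.0876.
Q* ≈ 1145.361.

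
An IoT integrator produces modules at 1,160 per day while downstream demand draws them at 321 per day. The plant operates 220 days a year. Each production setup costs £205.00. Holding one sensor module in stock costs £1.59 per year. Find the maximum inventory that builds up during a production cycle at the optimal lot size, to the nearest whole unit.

I_max ≈ 3,629 modules

Annual demand D = 321 × 220 = 70,620.
Production build-up factor (1 − d/p) = 1 − 321/1,160 = 0.7233.
Q* = √(2DS / (H(1 − d/p))) = √(2 × 70,620 × 205 / (1.59 × 0.7233)).
= √(28,954,200 / 1.15) ≈ 5017.706.
Maximum inventory = Q*(1 − d/p) = 5017.706 × 0.7233 ≈ 3629.186.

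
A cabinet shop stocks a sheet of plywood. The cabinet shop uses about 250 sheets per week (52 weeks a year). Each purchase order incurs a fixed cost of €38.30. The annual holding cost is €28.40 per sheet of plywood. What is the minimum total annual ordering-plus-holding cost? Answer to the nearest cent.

TC* ≈ €5,317.96

Annual demand D = 250 × 52 = 13,000.
Q* = √(2DS/H) = √(2 × 13,000 × 38.3 / 28.4) ≈ 187.25.
At Q*, ordering cost (D/Q*)S equals holding cost (Q*/2)H, each = √(DSH/2).
Minimum total = √(2DSH) = √(2 × 13,000 × 38.3 × 28.4) ≈ 5317.962.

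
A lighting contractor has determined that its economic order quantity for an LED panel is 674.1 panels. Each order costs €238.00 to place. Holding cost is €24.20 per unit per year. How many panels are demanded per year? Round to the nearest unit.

D ≈ 23,102 panels per year

The basic EOQ model gives Q* = √(2DS/H); rearrange for the unknown.
From Q* = √(2DS/H): D = Q*²H / (2S) = 674.1² × 24.2 / (2 × 238) = 23102.398.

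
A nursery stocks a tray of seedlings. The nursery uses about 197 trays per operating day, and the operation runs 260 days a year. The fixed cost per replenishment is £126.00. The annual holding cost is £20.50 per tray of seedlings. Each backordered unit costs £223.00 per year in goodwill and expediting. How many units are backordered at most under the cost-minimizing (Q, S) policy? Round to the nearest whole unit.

S* ≈ 70 trays

Annual demand D = 197 × 260 = 51,220.
With planned backorders, Q* = √(2DS/H) · √((H+B)/B).
√(2DS/H) = √(2 × 51,220 × 126 / 20.5) = 793.493.
√((H+B)/B) = √((20.5+223)/223) = 1.0450.
Q* ≈ 829.164.
S* = Q* · H/(H+B) = 829.164 × 20.5/243.5 ≈ 69.806.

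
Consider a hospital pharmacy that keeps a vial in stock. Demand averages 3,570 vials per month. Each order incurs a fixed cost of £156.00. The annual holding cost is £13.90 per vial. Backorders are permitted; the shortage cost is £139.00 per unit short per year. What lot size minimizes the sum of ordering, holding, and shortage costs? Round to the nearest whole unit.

Annual demand D = 3,570 × 12 = 42,840.
With planned backorders, Q* = √(2DS/H) · √((H+B)/B).
√(2DS/H) = √(2 × 42,840 × 156 / 13.9) = 980.606.
√((H+B)/B) = √((13.9+139)/139) = 1.0488.
Q* ≈ 1028.468.

Q* ≈ 1,028 vials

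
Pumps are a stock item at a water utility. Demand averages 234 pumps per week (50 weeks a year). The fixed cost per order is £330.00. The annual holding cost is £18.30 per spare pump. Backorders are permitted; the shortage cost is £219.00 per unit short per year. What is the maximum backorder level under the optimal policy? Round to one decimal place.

S* ≈ 52.1 pumps

Annual demand D = 234 × 50 = 11,700.
With planned backorders, Q* = √(2DS/H) · √((H+B)/B).
√(2DS/H) = √(2 × 11,700 × 330 / 18.3) = 649.590.
√((H+B)/B) = √((18.3+219)/219) = 1.0409.
Q* ≈ 676.186.
S* = Q* · H/(H+B) = 676.186 × 18.3/237.3 ≈ 52.146.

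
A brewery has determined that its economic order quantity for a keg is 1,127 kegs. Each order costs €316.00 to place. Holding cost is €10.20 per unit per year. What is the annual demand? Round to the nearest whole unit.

The basic EOQ model gives Q* = √(2DS/H); rearrange for the unknown.
From Q* = √(2DS/H): D = Q*²H / (2S) = 1,127² × 10.2 / (2 × 316) = 20498.917.

D ≈ 20,499 kegs per year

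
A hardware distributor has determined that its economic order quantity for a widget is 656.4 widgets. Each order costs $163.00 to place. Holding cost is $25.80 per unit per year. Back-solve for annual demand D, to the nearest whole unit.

The basic EOQ model gives Q* = √(2DS/H); rearrange for the unknown.
From Q* = √(2DS/H): D = Q*²H / (2S) = 656.4² × 25.8 / (2 × 163) = 34098.812.

D ≈ 34,099 widgets per year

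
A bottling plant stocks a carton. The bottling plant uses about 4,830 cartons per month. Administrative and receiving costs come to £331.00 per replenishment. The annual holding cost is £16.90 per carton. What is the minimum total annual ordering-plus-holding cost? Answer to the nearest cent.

TC* ≈ £25,464.58

Annual demand D = 4,830 × 12 = 57,960.
EOQ = √(2DS/H) = √(2 × 57,960 × 331 / 16.9) ≈ 1506.78.
At Q*, ordering cost (D/Q*)S equals holding cost (Q*/2)H, each = √(DSH/2).
Minimum total = √(2DSH) = √(2 × 57,960 × 331 × 16.9) ≈ 25464.581.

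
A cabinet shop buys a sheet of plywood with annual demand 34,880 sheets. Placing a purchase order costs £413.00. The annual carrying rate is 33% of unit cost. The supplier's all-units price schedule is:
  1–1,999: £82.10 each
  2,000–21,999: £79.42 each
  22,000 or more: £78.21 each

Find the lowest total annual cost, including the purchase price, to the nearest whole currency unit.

TC* ≈ £2,803,581

Holding cost per unit per year at price C is H = 0.33·C.
Candidates are each tier's EOQ (if it falls in that tier) and each price-break quantity.
EOQ at £82.10 = 1031.2 (feasible in tier 1): TC = 34,880×£82.10 + (34,880/1031.2)×413 + (1031.2/2)×0.33×£82.10 = £2,891,586.74.
EOQ at £79.42 = 1048.5 < 2000, so use break Q=2000: TC = 34,880×£79.42 + (34,880/2000.0)×413 + (2000.0/2)×0.33×£79.42 = £2,803,580.92.
EOQ at £78.21 = 1056.6 < 22000, so use break Q=22000: TC = 34,880×£78.21 + (34,880/22000.0)×413 + (22000.0/2)×0.33×£78.21 = £3,012,521.89.
Lowest total cost among the candidates is at Q = 2000.0.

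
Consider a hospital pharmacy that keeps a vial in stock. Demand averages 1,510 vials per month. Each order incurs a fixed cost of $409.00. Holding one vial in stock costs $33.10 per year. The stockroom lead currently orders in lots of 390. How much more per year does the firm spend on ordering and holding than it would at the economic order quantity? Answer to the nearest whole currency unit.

Annual demand D = 1,510 × 12 = 18,120.
EOQ = √(2DS/H) = √(2 × 18,120 × 409 / 33.1) ≈ 669.18.
Cost at Q* = (D/Q*)S + (Q*/2)H = √(2DSH) ≈ $22,149.80.
Cost at Q = 390: (18,120/390)×409 + (390/2)×33.1 = $19,002.77 + $6,454.50 = $25,457.27.
Excess = $25,457.27 − $22,149.80 = $3,307.47.

Extra cost ≈ $3,307 per year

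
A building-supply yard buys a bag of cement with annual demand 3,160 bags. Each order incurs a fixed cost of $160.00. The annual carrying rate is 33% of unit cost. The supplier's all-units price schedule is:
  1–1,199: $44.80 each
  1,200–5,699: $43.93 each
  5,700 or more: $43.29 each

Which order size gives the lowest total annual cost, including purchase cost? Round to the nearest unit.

Holding cost per unit per year at price C is H = 0.33·C.
Evaluate total cost at each tier's feasible EOQ or, if the EOQ is below the tier, at the tier's minimum quantity.
EOQ at $44.80 = 261.5 (feasible in tier 1): TC = 3,160×$44.80 + (3,160/261.5)×160 + (261.5/2)×0.33×$44.80 = $145,434.47.
EOQ at $43.93 = 264.1 < 1200, so use break Q=1200: TC = 3,160×$43.93 + (3,160/1200.0)×160 + (1200.0/2)×0.33×$43.93 = $147,938.27.
EOQ at $43.29 = 266.1 < 5700, so use break Q=5700: TC = 3,160×$43.29 + (3,160/5700.0)×160 + (5700.0/2)×0.33×$43.29 = $177,599.35.
Lowest total cost is $145,434.47 at Q = 261.5.

Q* ≈ 262 bags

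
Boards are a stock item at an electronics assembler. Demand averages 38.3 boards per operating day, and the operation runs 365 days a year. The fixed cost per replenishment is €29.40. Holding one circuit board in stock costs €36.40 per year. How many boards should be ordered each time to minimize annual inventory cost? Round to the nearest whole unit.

Q* ≈ 150 boards

Annual demand D = 38.3 × 365 = 13,979.5.
EOQ = √(2DS / H) = √(2 × 13,979.5 × 29.4 / 36.4).
= √(821,994.6 / 36.4) = √22,582.2692 ≈ 150.274.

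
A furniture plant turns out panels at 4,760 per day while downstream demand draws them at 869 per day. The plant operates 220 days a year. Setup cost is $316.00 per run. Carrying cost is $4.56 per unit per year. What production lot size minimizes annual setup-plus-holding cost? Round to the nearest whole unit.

Q* ≈ 5,693 panels

Annual demand D = 869 × 220 = 191,180.
Production build-up factor (1 − d/p) = 1 − 869/4,760 = 0.8174.
Q* = √(2DS / (H(1 − d/p))) = √(2 × 191,180 × 316 / (4.56 × 0.8174)).
= √(120,825,760 / 3.7275) ≈ 5693.380.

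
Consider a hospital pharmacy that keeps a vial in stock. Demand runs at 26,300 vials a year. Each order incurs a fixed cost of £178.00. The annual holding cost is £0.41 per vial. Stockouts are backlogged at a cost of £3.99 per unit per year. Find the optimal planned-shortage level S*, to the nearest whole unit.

With planned backorders, Q* = √(2DS/H) · √((H+B)/B).
√(2DS/H) = √(2 × 26,300 × 178 / 0.41) = 4778.713.
√((H+B)/B) = √((0.41+3.99)/3.99) = 1.0501.
Q* ≈ 5018.233.
S* = Q* · H/(H+B) = 5018.233 × 0.41/4.4 ≈ 467.608.

S* ≈ 468 vials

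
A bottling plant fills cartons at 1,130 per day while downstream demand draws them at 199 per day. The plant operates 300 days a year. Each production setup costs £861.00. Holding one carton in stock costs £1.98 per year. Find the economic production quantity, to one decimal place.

Annual demand D = 199 × 300 = 59,700.
Production build-up factor (1 − d/p) = 1 − 199/1,130 = 0.8239.
Q* = √(2DS / (H(1 − d/p))) = √(2 × 59,700 × 861 / (1.98 × 0.8239)).
= √(102,803,400 / 1.6313) ≈ 7938.447.

Q* ≈ 7,938.4 cartons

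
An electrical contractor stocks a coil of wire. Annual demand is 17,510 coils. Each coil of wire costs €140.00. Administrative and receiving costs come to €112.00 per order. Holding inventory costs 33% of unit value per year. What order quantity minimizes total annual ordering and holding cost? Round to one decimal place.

Holding cost H = 0.33 × €140.00 = €46.2000 per unit per year.
EOQ = √(2DS / H) = √(2 × 17,510 × 112 / 46.2).
= √(3,922,240 / 46.2) = √84,896.9697 ≈ 291.371.

Q* ≈ 291.4 coils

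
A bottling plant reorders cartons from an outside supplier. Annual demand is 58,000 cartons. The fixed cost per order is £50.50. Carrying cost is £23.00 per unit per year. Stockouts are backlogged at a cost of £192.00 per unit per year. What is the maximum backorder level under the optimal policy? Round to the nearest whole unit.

S* ≈ 57 cartons

With planned backorders, Q* = √(2DS/H) · √((H+B)/B).
√(2DS/H) = √(2 × 58,000 × 50.5 / 23) = 504.674.
√((H+B)/B) = √((23+192)/192) = 1.0582.
Q* ≈ 534.047.
S* = Q* · H/(H+B) = 534.047 × 23/215 ≈ 57.131.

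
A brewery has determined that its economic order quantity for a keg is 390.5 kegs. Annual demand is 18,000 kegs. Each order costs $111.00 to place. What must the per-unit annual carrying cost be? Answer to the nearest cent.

Squaring Q* = √(2DS/H) gives Q*² = 2DS/H.
From Q* = √(2DS/H): H = 2DS / Q*² = 2 × 18,000 × 111 / 390.5² = 26.2050.

H ≈ $26.20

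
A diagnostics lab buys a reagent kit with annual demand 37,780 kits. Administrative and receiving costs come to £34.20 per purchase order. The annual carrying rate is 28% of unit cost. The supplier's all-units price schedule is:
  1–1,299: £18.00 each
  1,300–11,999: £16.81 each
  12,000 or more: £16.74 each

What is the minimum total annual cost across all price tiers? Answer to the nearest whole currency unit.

Holding cost per unit per year at price C is H = 0.28·C.
Candidates are each tier's EOQ (if it falls in that tier) and each price-break quantity.
EOQ at £18.00 = 716.1 (feasible in tier 1): TC = 37,780×£18.00 + (37,780/716.1)×34.2 + (716.1/2)×0.28×£18.00 = £683,648.90.
EOQ at £16.81 = 741.0 < 1300, so use break Q=1300: TC = 37,780×£16.81 + (37,780/1300.0)×34.2 + (1300.0/2)×0.28×£16.81 = £639,135.12.
EOQ at £16.74 = 742.5 < 12000, so use break Q=12000: TC = 37,780×£16.74 + (37,780/12000.0)×34.2 + (12000.0/2)×0.28×£16.74 = £660,668.07.
Lowest total cost among the candidates is at Q = 1300.0.

TC* ≈ £639,135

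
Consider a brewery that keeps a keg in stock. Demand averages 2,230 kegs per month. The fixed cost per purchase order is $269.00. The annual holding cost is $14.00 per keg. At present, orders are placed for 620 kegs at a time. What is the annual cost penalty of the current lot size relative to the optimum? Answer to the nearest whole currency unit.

Annual demand D = 2,230 × 12 = 26,760.
EOQ = √(2DS/H) = √(2 × 26,760 × 269 / 14) ≈ 1014.08.
Cost at Q* = (D/Q*)S + (Q*/2)H = √(2DSH) ≈ $14,197.05.
Cost at Q = 620: (26,760/620)×269 + (620/2)×14 = $11,610.39 + $4,340.00 = $15,950.39.
Excess = $15,950.39 − $14,197.05 = $1,753.33.

Extra cost ≈ $1,753 per year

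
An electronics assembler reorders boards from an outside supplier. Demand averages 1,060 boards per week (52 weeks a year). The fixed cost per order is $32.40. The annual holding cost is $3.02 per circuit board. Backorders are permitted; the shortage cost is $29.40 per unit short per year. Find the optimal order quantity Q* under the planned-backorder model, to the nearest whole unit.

Annual demand D = 1,060 × 52 = 55,120.
With planned backorders, Q* = √(2DS/H) · √((H+B)/B).
√(2DS/H) = √(2 × 55,120 × 32.4 / 3.02) = 1087.523.
√((H+B)/B) = √((3.02+29.4)/29.4) = 1.0501.
Q* ≈ 1142.014.

Q* ≈ 1,142 boards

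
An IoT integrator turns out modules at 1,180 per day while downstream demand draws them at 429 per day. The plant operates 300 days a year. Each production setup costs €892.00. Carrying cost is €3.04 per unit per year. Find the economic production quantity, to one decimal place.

Q* ≈ 10,893.6 modules

Annual demand D = 429 × 300 = 128,700.
Production build-up factor (1 − d/p) = 1 − 429/1,180 = 0.6364.
Q* = √(2DS / (H(1 − d/p))) = √(2 × 128,700 × 892 / (3.04 × 0.6364)).
= √(229,600,800 / 1.9348) ≈ 10893.588.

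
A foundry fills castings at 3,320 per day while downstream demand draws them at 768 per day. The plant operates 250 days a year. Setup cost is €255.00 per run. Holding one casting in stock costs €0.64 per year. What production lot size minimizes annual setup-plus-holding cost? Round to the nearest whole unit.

Annual demand D = 768 × 250 = 192,000.
Production build-up factor (1 − d/p) = 1 − 768/3,320 = 0.7687.
Q* = √(2DS / (H(1 − d/p))) = √(2 × 192,000 × 255 / (0.64 × 0.7687)).
= √(97,920,000 / 0.492) ≈ 14108.291.

Q* ≈ 14,108 castings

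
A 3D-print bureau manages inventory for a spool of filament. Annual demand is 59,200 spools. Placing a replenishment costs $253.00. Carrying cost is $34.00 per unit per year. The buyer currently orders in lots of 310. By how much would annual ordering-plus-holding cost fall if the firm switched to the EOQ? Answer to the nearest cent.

Extra cost ≈ $21,671.26 per year

EOQ = √(2DS/H) = √(2 × 59,200 × 253 / 34) ≈ 938.63.
Cost at Q* = (D/Q*)S + (Q*/2)H = √(2DSH) ≈ $31,913.58.
Cost at Q = 310: (59,200/310)×253 + (310/2)×34 = $48,314.84 + $5,270.00 = $53,584.84.
Excess = $53,584.84 − $31,913.58 = $21,671.26.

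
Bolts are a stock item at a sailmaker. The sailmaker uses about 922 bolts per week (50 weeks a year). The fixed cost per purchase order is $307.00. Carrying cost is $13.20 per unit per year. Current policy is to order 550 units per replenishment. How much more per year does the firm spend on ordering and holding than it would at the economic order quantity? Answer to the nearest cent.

Extra cost ≈ $10,032.64 per year

Annual demand D = 922 × 50 = 46,100.
EOQ = √(2DS/H) = √(2 × 46,100 × 307 / 13.2) ≈ 1464.36.
Cost at Q* = (D/Q*)S + (Q*/2)H = √(2DSH) ≈ $19,329.54.
Cost at Q = 550: (46,100/550)×307 + (550/2)×13.2 = $25,732.18 + $3,630.00 = $29,362.18.
Excess = $29,362.18 − $19,329.54 = $10,032.64.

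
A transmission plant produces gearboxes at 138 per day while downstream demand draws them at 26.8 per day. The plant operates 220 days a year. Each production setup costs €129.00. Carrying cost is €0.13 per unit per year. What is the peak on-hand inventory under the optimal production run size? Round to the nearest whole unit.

Annual demand D = 26.8 × 220 = 5,896.
Production build-up factor (1 − d/p) = 1 − 26.8/138 = 0.8058.
Q* = √(2DS / (H(1 − d/p))) = √(2 × 5,896 × 129 / (0.13 × 0.8058)).
= √(1,521,168 / 0.1048) ≈ 3810.694.
Maximum inventory = Q*(1 − d/p) = 3810.694 × 0.8058 ≈ 3070.646.

I_max ≈ 3,071 gearboxes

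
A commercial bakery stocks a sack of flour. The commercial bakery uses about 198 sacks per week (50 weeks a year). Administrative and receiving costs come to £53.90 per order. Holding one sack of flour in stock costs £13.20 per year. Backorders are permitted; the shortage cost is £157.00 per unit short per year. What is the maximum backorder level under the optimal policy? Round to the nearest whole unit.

S* ≈ 23 sacks

Annual demand D = 198 × 50 = 9,900.
With planned backorders, Q* = √(2DS/H) · √((H+B)/B).
√(2DS/H) = √(2 × 9,900 × 53.9 / 13.2) = 284.341.
√((H+B)/B) = √((13.2+157)/157) = 1.0412.
Q* ≈ 296.053.
S* = Q* · H/(H+B) = 296.053 × 13.2/170.2 ≈ 22.961.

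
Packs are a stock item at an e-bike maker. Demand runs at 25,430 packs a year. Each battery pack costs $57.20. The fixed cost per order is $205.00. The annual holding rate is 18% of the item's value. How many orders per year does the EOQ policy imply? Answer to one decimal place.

Holding cost H = 0.18 × $57.20 = $10.2960 per unit per year.
Q* = √(2DS/H) = √(2 × 25,430 × 205 / 10.296) ≈ 1006.31.
Orders per year = D / Q* = 25,430 / 1006.31 ≈ 25.271.

N ≈ 25.3 orders per year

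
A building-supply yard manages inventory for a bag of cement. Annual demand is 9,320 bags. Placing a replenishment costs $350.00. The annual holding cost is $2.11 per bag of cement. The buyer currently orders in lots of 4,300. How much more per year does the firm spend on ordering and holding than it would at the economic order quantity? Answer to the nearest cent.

EOQ = √(2DS/H) = √(2 × 9,320 × 350 / 2.11) ≈ 1758.39.
Cost at Q* = (D/Q*)S + (Q*/2)H = √(2DSH) ≈ $3,710.21.
Cost at Q = 4,300: (9,320/4,300)×350 + (4,300/2)×2.11 = $758.60 + $4,536.50 = $5,295.10.
Excess = $5,295.10 − $3,710.21 = $1,584.90.

Extra cost ≈ $1,584.90 per year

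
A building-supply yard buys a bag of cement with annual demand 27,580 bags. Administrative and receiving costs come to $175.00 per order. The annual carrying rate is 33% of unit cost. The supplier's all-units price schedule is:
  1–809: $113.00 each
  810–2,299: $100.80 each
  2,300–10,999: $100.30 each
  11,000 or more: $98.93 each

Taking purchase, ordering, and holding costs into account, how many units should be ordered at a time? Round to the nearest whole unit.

Q* ≈ 810 bags

Holding cost per unit per year at price C is H = 0.33·C.
Evaluate total cost at each tier's feasible EOQ or, if the EOQ is below the tier, at the tier's minimum quantity.
EOQ at $113.00 = 508.8 (feasible in tier 1): TC = 27,580×$113.00 + (27,580/508.8)×175 + (508.8/2)×0.33×$113.00 = $3,135,512.62.
EOQ at $100.80 = 538.7 < 810, so use break Q=810: TC = 27,580×$100.80 + (27,580/810.0)×175 + (810.0/2)×0.33×$100.80 = $2,799,494.56.
EOQ at $100.30 = 540.0 < 2300, so use break Q=2300: TC = 27,580×$100.30 + (27,580/2300.0)×175 + (2300.0/2)×0.33×$100.30 = $2,806,436.33.
EOQ at $98.93 = 543.8 < 11000, so use break Q=11000: TC = 27,580×$98.93 + (27,580/11000.0)×175 + (11000.0/2)×0.33×$98.93 = $2,908,486.12.
Lowest total cost is $2,799,494.56 at Q = 810.0.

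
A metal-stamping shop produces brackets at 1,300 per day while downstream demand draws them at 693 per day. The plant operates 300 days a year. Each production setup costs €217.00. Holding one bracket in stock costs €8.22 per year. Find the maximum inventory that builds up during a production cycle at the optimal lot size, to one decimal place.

I_max ≈ 2,263.9 brackets

Annual demand D = 693 × 300 = 207,900.
Production build-up factor (1 − d/p) = 1 − 693/1,300 = 0.4669.
Q* = √(2DS / (H(1 − d/p))) = √(2 × 207,900 × 217 / (8.22 × 0.4669)).
= √(90,228,600 / 3.8381) ≈ 4848.568.
Maximum inventory = Q*(1 − d/p) = 4848.568 × 0.4669 ≈ 2263.908.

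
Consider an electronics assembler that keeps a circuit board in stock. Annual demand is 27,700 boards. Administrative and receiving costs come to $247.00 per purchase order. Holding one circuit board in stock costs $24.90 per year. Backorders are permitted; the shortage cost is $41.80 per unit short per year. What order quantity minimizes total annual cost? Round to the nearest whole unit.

Q* ≈ 936 boards

With planned backorders, Q* = √(2DS/H) · √((H+B)/B).
√(2DS/H) = √(2 × 27,700 × 247 / 24.9) = 741.317.
√((H+B)/B) = √((24.9+41.8)/41.8) = 1.2632.
Q* ≈ 936.437.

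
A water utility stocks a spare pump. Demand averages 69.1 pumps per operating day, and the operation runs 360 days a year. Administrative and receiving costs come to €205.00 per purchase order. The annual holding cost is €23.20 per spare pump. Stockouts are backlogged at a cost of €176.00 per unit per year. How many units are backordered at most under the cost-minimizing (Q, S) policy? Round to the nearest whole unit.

S* ≈ 82 pumps

Annual demand D = 69.1 × 360 = 24,876.
With planned backorders, Q* = √(2DS/H) · √((H+B)/B).
√(2DS/H) = √(2 × 24,876 × 205 / 23.2) = 663.038.
√((H+B)/B) = √((23.2+176)/176) = 1.0639.
Q* ≈ 705.386.
S* = Q* · H/(H+B) = 705.386 × 23.2/199.2 ≈ 82.153.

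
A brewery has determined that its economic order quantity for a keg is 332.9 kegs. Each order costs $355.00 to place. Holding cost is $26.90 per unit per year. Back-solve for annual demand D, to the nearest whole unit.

Invert the EOQ relation Q*² = 2DS/H.
From Q* = √(2DS/H): D = Q*²H / (2S) = 332.9² × 26.9 / (2 × 355) = 4198.765.

D ≈ 4,199 kegs per year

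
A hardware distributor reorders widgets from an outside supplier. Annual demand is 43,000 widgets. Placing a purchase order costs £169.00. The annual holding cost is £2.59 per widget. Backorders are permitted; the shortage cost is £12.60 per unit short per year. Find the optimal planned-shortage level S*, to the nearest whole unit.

With planned backorders, Q* = √(2DS/H) · √((H+B)/B).
√(2DS/H) = √(2 × 43,000 × 169 / 2.59) = 2368.878.
√((H+B)/B) = √((2.59+12.6)/12.6) = 1.0980.
Q* ≈ 2600.976.
S* = Q* · H/(H+B) = 2600.976 × 2.59/15.19 ≈ 443.484.

S* ≈ 443 widgets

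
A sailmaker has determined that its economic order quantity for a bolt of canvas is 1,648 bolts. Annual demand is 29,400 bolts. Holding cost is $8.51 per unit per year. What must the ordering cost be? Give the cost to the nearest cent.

S ≈ $393.07

Squaring Q* = √(2DS/H) gives Q*² = 2DS/H.
From Q* = √(2DS/H): S = Q*²H / (2D) = 1,648² × 8.51 / (2 × 29,400) = 393.0671.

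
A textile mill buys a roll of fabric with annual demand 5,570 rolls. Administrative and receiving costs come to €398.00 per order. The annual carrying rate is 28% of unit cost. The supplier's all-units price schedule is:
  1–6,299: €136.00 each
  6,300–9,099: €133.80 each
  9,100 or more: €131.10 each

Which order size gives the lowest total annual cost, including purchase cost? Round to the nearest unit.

Q* ≈ 341 rolls

Holding cost per unit per year at price C is H = 0.28·C.
Candidates are each tier's EOQ (if it falls in that tier) and each price-break quantity.
EOQ at €136.00 = 341.2 (feasible in tier 1): TC = 5,570×€136.00 + (5,570/341.2)×398 + (341.2/2)×0.28×€136.00 = €770,513.69.
EOQ at €133.80 = 344.0 < 6300, so use break Q=6300: TC = 5,570×€133.80 + (5,570/6300.0)×398 + (6300.0/2)×0.28×€133.80 = €863,629.48.
EOQ at €131.10 = 347.5 < 9100, so use break Q=9100: TC = 5,570×€131.10 + (5,570/9100.0)×398 + (9100.0/2)×0.28×€131.10 = €897,492.01.
Lowest total cost is €770,513.69 at Q = 341.2.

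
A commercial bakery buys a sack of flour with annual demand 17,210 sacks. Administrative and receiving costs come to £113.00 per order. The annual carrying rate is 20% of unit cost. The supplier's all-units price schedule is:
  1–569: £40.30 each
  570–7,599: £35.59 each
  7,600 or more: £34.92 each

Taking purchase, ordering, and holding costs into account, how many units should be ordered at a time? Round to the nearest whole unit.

Holding cost per unit per year at price C is H = 0.20·C.
Evaluate total cost at each tier's feasible EOQ or, if the EOQ is below the tier, at the tier's minimum quantity.
Tier 1 (£40.30): EOQ = 694.7 exceeds tier's upper bound 569, so this tier is dominated.
EOQ at £35.59 = 739.2 (feasible in tier 2): TC = 17,210×£35.59 + (17,210/739.2)×113 + (739.2/2)×0.20×£35.59 = £617,765.57.
EOQ at £34.92 = 746.3 < 7600, so use break Q=7600: TC = 17,210×£34.92 + (17,210/7600.0)×113 + (7600.0/2)×0.20×£34.92 = £627,768.29.
Lowest total cost is £617,765.57 at Q = 739.2.

Q* ≈ 739 sacks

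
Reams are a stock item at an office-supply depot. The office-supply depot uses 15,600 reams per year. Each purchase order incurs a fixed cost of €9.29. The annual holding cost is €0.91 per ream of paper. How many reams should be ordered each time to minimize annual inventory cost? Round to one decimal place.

EOQ = √(2DS / H) = √(2 × 15,600 × 9.29 / 0.91).
= √(289,848 / 0.91) = √318,514.2857 ≈ 564.371.

Q* ≈ 564.4 reams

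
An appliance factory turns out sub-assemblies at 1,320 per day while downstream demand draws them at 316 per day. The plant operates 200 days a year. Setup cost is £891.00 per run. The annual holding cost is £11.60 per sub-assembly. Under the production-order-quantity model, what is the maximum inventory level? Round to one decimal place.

I_max ≈ 2,717.5 sub-assemblies

Annual demand D = 316 × 200 = 63,200.
Production build-up factor (1 − d/p) = 1 − 316/1,320 = 0.7606.
Q* = √(2DS / (H(1 − d/p))) = √(2 × 63,200 × 891 / (11.6 × 0.7606)).
= √(112,622,400 / 8.823) ≈ 3572.757.
Maximum inventory = Q*(1 − d/p) = 3572.757 × 0.7606 ≈ 2717.461.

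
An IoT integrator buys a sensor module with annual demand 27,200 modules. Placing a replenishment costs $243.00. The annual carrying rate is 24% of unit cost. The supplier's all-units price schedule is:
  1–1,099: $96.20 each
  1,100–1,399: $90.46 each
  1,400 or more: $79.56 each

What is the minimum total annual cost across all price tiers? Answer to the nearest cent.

Holding cost per unit per year at price C is H = 0.24·C.
Candidates are each tier's EOQ (if it falls in that tier) and each price-break quantity.
EOQ at $96.20 = 756.7 (feasible in tier 1): TC = 27,200×$96.20 + (27,200/756.7)×243 + (756.7/2)×0.24×$96.20 = $2,634,110.11.
EOQ at $90.46 = 780.3 < 1100, so use break Q=1100: TC = 27,200×$90.46 + (27,200/1100.0)×243 + (1100.0/2)×0.24×$90.46 = $2,478,461.45.
EOQ at $79.56 = 832.1 < 1400, so use break Q=1400: TC = 27,200×$79.56 + (27,200/1400.0)×243 + (1400.0/2)×0.24×$79.56 = $2,182,119.22.
Lowest total cost among the candidates is at Q = 1400.0.

TC* ≈ $2,182,119.22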